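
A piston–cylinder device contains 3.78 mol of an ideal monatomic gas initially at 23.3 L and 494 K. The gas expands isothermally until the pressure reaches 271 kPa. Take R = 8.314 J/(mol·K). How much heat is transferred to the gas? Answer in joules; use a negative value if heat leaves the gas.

14000 J

P₁ = nRT₁/V₁ = 3.78×8.314×494/23.3 = 666 kPa.
Isothermal: T stays 494 K; PV = const ⇒ V₂ = 57.3 L, P₂ = 271 kPa.
ΔU = 0 (ideal gas, T constant).
W = nRT ln(V₂/V₁) = 3.78×8.314×494×ln(2.46) = 14000 J.
Q = ΔU + W = 14000 J.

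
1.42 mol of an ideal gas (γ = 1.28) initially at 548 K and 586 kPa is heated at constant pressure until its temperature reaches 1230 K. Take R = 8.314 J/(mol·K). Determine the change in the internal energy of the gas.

28800 J

V₁ = nRT₁/P₁ = 1.42×8.314×548/586 = 11.0 L.
Isobaric: P stays 586 kPa; V/T = const ⇒ T₂ = 1230 K, V₂ = 24.8 L.
For an ideal gas ΔU = nCvΔT with Cv = R/(γ−1) = 29.7 J/(mol·K).
ΔU = 1.42×29.7×(1230−548) = 28800 J.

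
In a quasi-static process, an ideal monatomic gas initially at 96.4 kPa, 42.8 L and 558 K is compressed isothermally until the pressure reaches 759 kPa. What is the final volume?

5.44 L

Isothermal: T stays 558 K; PV = const ⇒ V₂ = 5.44 L, P₂ = 759 kPa.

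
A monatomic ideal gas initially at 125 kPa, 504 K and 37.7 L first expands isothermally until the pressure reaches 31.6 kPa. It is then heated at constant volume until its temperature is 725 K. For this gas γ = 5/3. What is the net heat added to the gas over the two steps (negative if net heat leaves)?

n = P₁V₁/(RT₁) = 125×37.7/(8.314×504) = 1.12 mol.
Step 1 — Isothermal: T stays 504 K; PV = const ⇒ V₂ = 149 L, P₂ = 31.6 kPa.
ΔU = 0 (ideal gas, T constant).
W = nRT ln(V₂/V₁) = 1.12×8.314×504×ln(3.96) = 6480 J.
Q = ΔU + W = 6480 J.
State after step 1: P = 31.6 kPa, V = 149 L, T = 504 K.
Step 2 — Isochoric: V stays 149 L; P/T = const ⇒ T₂ = 725 K, P₂ = 45.5 kPa.
W = 0 (no volume change).
ΔU = nCvΔT = 1.12×12.5×(725−504) = 3100 J.
Q = ΔU = 3100 J.
Net over both steps: W = 6480 J, Q = 9580 J, ΔU = 3100 J.

9580 J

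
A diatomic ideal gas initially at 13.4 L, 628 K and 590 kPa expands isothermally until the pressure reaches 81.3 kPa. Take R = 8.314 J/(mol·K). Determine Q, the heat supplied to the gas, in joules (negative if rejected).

15700 J

n = P₁V₁/(RT₁) = 590×13.4/(8.314×628) = 1.51 mol.
Isothermal: T stays 628 K; PV = const ⇒ V₂ = 97.2 L, P₂ = 81.3 kPa.
ΔU = 0 (ideal gas, T constant).
W = nRT ln(V₂/V₁) = 1.51×8.314×628×ln(7.26) = 15700 J.
Q = ΔU + W = 15700 J.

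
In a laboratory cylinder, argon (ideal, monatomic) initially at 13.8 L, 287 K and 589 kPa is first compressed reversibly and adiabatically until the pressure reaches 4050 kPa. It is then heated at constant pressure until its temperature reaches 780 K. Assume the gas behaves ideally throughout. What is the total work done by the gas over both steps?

-9660 J

n = P₁V₁/(RT₁) = 589×13.8/(8.314×287) = 3.41 mol.
Step 1 — Adiabatic: T₂/T₁ = (P₂/P₁)^((γ−1)/γ) ⇒ T₂ = 287×(6.88)^0.400 = 621 K; V₂ = 4.34 L.
ΔU = nCvΔT = 3.41×12.5×(621−287) = 14200 J.
Q = 0 for an adiabatic process, so W = −ΔU = -14200 J.
State after step 1: P = 4050 kPa, V = 4.34 L, T = 621 K.
Step 2 — Isobaric: P stays 4050 kPa; V/T = const ⇒ T₂ = 780 K, V₂ = 5.45 L.
W = PΔV = 4050×(5.45−4.34) kPa·L = 4510 J.
ΔU = nCvΔT = 3.41×12.5×(780−621) = 6770 J.
Q = ΔU + W = nCpΔT = 11300 J.
Net over both steps: W = -9660 J, Q = 11300 J, ΔU = 20900 J.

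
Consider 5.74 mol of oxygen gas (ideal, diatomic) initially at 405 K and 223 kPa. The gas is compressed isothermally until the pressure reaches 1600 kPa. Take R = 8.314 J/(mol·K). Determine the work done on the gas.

38100 J

V₁ = nRT₁/P₁ = 5.74×8.314×405/223 = 86.7 L.
Isothermal: T stays 405 K; PV = const ⇒ V₂ = 12.1 L, P₂ = 1600 kPa.
W = nRT ln(V₂/V₁) = 5.74×8.314×405×ln(0.139) = -38100 J.
Work done on the gas = −W_by = 38100 J.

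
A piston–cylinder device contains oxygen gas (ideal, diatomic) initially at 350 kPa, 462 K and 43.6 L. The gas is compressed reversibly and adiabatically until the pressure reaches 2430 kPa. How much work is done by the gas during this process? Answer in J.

n = P₁V₁/(RT₁) = 350×43.6/(8.314×462) = 3.97 mol.
Adiabatic: T₂/T₁ = (P₂/P₁)^((γ−1)/γ) ⇒ T₂ = 462×(6.94)^0.286 = 804 K; V₂ = 10.9 L.
ΔU = nCvΔT = 3.97×20.8×(804−462) = 28200 J.
Q = 0 for an adiabatic process, so W = −ΔU = -28200 J.

-28200 J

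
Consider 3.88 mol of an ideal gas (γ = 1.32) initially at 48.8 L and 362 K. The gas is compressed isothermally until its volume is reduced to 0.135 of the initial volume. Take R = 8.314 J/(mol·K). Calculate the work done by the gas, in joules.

-23400 J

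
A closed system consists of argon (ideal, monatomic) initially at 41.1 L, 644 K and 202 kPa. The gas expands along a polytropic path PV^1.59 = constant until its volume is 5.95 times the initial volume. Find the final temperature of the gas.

Polytropic n=1.59: T₂ = T₁(V₁/V₂)^(n−1) = 644×(0.168)^0.59 = 225 K; P₂ = P₁(V₁/V₂)^n = 11.9 kPa.

225 K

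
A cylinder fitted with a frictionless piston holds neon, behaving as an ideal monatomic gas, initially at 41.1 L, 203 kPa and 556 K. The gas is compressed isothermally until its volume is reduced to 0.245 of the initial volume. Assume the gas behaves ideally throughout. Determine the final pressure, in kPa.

Isothermal: T stays 556 K; PV = const ⇒ V₂ = 10.1 L, P₂ = 829 kPa.

829 kPa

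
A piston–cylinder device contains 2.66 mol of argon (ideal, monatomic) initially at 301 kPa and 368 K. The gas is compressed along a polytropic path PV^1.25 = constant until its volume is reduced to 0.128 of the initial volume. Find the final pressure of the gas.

3930 kPa

V₁ = nRT₁/P₁ = 2.66×8.314×368/301 = 27.0 L.
Polytropic n=1.25: T₂ = T₁(V₁/V₂)^(n−1) = 368×(7.81)^0.25 = 615 K; P₂ = P₁(V₁/V₂)^n = 3930 kPa.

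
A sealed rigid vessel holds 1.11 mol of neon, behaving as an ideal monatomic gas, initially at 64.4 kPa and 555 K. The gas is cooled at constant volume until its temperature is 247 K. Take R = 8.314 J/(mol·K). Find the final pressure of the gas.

V₁ = nRT₁/P₁ = 1.11×8.314×555/64.4 = 79.5 L.
Isochoric: V stays 79.5 L; P/T = const ⇒ T₂ = 247 K, P₂ = 28.7 kPa.

28.7 kPa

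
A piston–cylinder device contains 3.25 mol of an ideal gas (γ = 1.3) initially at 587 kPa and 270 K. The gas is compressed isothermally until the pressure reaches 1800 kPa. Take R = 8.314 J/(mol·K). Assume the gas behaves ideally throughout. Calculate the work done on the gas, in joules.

V₁ = nRT₁/P₁ = 3.25×8.314×270/587 = 12.4 L.
Isothermal: T stays 270 K; PV = const ⇒ V₂ = 4.05 L, P₂ = 1800 kPa.
W = nRT ln(V₂/V₁) = 3.25×8.314×270×ln(0.326) = -8170 J.
Work done on the gas = −W_by = 8170 J.

8170 J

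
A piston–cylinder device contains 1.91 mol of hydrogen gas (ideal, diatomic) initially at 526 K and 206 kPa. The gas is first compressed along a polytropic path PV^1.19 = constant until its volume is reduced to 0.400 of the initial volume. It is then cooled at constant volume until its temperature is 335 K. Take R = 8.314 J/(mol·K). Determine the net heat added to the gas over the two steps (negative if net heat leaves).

V₁ = nRT₁/P₁ = 1.91×8.314×526/206 = 40.5 L.
Step 1 — Polytropic n=1.19: T₂ = T₁(V₁/V₂)^(n−1) = 526×(2.50)^0.19 = 626 K; P₂ = P₁(V₁/V₂)^n = 613 kPa.
W = (P₁V₁−P₂V₂)/(n−1) = (206×40.5−613×16.2)/0.19 = -8360 J.
ΔU = nCvΔT = 1.91×20.8×(626−526) = 3970 J.
Q = ΔU + W = -4390 J.
State after step 1: P = 613 kPa, V = 16.2 L, T = 626 K.
Step 2 — Isochoric: V stays 16.2 L; P/T = const ⇒ T₂ = 335 K, P₂ = 328 kPa.
W = 0 (no volume change).
ΔU = nCvΔT = 1.91×20.8×(335−626) = -11600 J.
Q = ΔU = -11600 J.
Net over both steps: W = -8360 J, Q = -15900 J, ΔU = -7580 J.

-15900 J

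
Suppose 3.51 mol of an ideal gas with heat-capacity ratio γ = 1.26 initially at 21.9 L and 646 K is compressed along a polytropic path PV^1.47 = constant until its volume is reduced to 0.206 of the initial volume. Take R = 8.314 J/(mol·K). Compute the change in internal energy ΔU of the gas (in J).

P₁ = nRT₁/V₁ = 3.51×8.314×646/21.9 = 861 kPa.
Polytropic n=1.47: T₂ = T₁(V₁/V₂)^(n−1) = 646×(4.85)^0.47 = 1360 K; P₂ = P₁(V₁/V₂)^n = 8780 kPa.
For an ideal gas ΔU = nCvΔT with Cv = R/(γ−1) = 32.0 J/(mol·K).
ΔU = 3.51×32.0×(1360−646) = 79800 J.

79800 J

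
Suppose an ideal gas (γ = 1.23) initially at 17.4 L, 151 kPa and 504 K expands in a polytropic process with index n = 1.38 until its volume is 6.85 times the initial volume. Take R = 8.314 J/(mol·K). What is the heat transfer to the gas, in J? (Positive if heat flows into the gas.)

-2340 J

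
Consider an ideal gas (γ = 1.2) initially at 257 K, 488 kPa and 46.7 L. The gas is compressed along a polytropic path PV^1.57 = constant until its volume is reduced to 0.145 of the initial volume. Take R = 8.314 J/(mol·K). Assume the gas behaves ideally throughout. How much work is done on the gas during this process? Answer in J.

n = P₁V₁/(RT₁) = 488×46.7/(8.314×257) = 10.7 mol.
Polytropic n=1.57: T₂ = T₁(V₁/V₂)^(n−1) = 257×(6.90)^0.57 = 773 K; P₂ = P₁(V₁/V₂)^n = 10100 kPa.
W = (P₁V₁−P₂V₂)/(n−1) = (488×46.7−10100×6.77)/0.57 = -80200 J.
Work done on the gas = −W_by = 80200 J.

80200 J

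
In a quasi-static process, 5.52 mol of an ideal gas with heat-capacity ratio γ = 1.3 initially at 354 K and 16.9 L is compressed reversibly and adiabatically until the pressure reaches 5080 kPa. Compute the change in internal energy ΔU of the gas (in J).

25400 J

P₁ = nRT₁/V₁ = 5.52×8.314×354/16.9 = 961 kPa.
Adiabatic: T₂/T₁ = (P₂/P₁)^((γ−1)/γ) ⇒ T₂ = 354×(5.28)^0.231 = 520 K; V₂ = 4.70 L.
For an ideal gas ΔU = nCvΔT with Cv = R/(γ−1) = 27.7 J/(mol·K).
ΔU = 5.52×27.7×(520−354) = 25400 J.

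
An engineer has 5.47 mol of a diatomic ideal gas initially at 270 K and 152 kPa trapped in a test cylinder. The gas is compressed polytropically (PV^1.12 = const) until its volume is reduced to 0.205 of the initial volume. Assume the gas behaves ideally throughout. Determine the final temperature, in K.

327 K

V₁ = nRT₁/P₁ = 5.47×8.314×270/152 = 80.8 L.
Polytropic n=1.12: T₂ = T₁(V₁/V₂)^(n−1) = 270×(4.88)^0.12 = 327 K; P₂ = P₁(V₁/V₂)^n = 897 kPa.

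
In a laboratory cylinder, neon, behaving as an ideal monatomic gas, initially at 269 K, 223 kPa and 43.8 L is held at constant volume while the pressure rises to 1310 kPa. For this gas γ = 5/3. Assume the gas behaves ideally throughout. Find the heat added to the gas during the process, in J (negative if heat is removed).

71400 J

n = P₁V₁/(RT₁) = 223×43.8/(8.314×269) = 4.37 mol.
Isochoric: V stays 43.8 L; P/T = const ⇒ T₂ = 1580 K, P₂ = 1310 kPa.
W = 0 (no volume change).
ΔU = nCvΔT = 4.37×12.5×(1580−269) = 71400 J.
Q = ΔU = 71400 J.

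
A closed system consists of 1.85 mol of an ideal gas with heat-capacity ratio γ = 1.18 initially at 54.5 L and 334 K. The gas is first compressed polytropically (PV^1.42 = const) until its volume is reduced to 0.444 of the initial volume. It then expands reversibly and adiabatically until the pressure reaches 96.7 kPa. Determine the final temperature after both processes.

396 K

P₁ = nRT₁/V₁ = 1.85×8.314×334/54.5 = 94.3 kPa.
Step 1 — Polytropic n=1.42: T₂ = T₁(V₁/V₂)^(n−1) = 334×(2.25)^0.42 = 470 K; P₂ = P₁(V₁/V₂)^n = 299 kPa.
W = (P₁V₁−P₂V₂)/(n−1) = (94.3×54.5−299×24.2)/0.42 = -4970 J.
ΔU = nCvΔT = 1.85×46.2×(470−334) = 11600 J.
Q = ΔU + W = 6630 J.
State after step 1: P = 299 kPa, V = 24.2 L, T = 470 K.
Step 2 — Adiabatic: T₂/T₁ = (P₂/P₁)^((γ−1)/γ) ⇒ T₂ = 470×(0.324)^0.153 = 396 K; V₂ = 62.9 L.
ΔU = nCvΔT = 1.85×46.2×(396−470) = -6340 J.
Q = 0 for an adiabatic process, so W = −ΔU = 6340 J.
Net over both steps: W = 1370 J, Q = 6630 J, ΔU = 5260 J.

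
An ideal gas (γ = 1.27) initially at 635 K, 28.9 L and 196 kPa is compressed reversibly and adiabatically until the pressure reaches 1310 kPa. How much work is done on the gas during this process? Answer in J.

10400 J

n = P₁V₁/(RT₁) = 196×28.9/(8.314×635) = 1.07 mol.
Adiabatic: T₂/T₁ = (P₂/P₁)^((γ−1)/γ) ⇒ T₂ = 635×(6.68)^0.213 = 951 K; V₂ = 6.48 L.
ΔU = nCvΔT = 1.07×30.8×(951−635) = 10400 J.
Q = 0 for an adiabatic process, so W = −ΔU = -10400 J.
Work done on the gas = −W_by = 10400 J.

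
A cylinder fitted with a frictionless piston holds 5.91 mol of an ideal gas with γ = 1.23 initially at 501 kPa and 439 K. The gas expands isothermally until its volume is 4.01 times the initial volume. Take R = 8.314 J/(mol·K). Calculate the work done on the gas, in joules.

V₁ = nRT₁/P₁ = 5.91×8.314×439/501 = 43.1 L.
Isothermal: T stays 439 K; PV = const ⇒ V₂ = 173 L, P₂ = 125 kPa.
W = nRT ln(V₂/V₁) = 5.91×8.314×439×ln(4.01) = 30000 J.
Work done on the gas = −W_by = -30000 J.

-30000 J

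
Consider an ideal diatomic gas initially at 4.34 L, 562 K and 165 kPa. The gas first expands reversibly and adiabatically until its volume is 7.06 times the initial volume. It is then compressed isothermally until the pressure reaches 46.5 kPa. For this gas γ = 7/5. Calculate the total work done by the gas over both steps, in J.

489 J

n = P₁V₁/(RT₁) = 165×4.34/(8.314×562) = 0.153 mol.
Step 1 — Adiabatic: TV^(γ−1) = const ⇒ T₂ = 562×(0.142)^0.400 = 257 K; PV^γ = const ⇒ P₂ = 10.7 kPa.
ΔU = nCvΔT = 0.153×20.8×(257−562) = -971 J.
Q = 0 for an adiabatic process, so W = −ΔU = 971 J.
State after step 1: P = 10.7 kPa, V = 30.6 L, T = 257 K.
Step 2 — Isothermal: T stays 257 K; PV = const ⇒ V₂ = 7.05 L, P₂ = 46.5 kPa.
ΔU = 0 (ideal gas, T constant).
W = nRT ln(V₂/V₁) = 0.153×8.314×257×ln(0.230) = -482 J.
Q = ΔU + W = -482 J.
Net over both steps: W = 489 J, Q = -482 J, ΔU = -971 J.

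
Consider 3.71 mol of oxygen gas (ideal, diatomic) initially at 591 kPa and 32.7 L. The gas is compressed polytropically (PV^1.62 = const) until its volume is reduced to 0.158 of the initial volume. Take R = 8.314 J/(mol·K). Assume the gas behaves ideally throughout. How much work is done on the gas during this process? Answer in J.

66700 J

T₁ = P₁V₁/(nR) = 591×32.7/(3.71×8.314) = 627 K.
Polytropic n=1.62: T₂ = T₁(V₁/V₂)^(n−1) = 627×(6.33)^0.62 = 1970 K; P₂ = P₁(V₁/V₂)^n = 11700 kPa.
W = (P₁V₁−P₂V₂)/(n−1) = (591×32.7−11700×5.17)/0.62 = -66700 J.
Work done on the gas = −W_by = 66700 J.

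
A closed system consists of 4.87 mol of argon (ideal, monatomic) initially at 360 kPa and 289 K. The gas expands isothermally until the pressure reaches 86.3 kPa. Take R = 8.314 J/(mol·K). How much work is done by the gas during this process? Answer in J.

V₁ = nRT₁/P₁ = 4.87×8.314×289/360 = 32.5 L.
Isothermal: T stays 289 K; PV = const ⇒ V₂ = 136 L, P₂ = 86.3 kPa.
W = nRT ln(V₂/V₁) = 4.87×8.314×289×ln(4.17) = 16700 J.

16700 J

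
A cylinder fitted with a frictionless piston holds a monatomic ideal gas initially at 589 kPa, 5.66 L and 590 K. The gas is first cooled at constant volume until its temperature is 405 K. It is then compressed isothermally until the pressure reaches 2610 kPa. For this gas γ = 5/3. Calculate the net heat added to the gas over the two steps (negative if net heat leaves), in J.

-5840 J

n = P₁V₁/(RT₁) = 589×5.66/(8.314×590) = 0.680 mol.
Step 1 — Isochoric: V stays 5.66 L; P/T = const ⇒ T₂ = 405 K, P₂ = 404 kPa.
W = 0 (no volume change).
ΔU = nCvΔT = 0.680×12.5×(405−590) = -1570 J.
Q = ΔU = -1570 J.
State after step 1: P = 404 kPa, V = 5.66 L, T = 405 K.
Step 2 — Isothermal: T stays 405 K; PV = const ⇒ V₂ = 0.877 L, P₂ = 2610 kPa.
ΔU = 0 (ideal gas, T constant).
W = nRT ln(V₂/V₁) = 0.680×8.314×405×ln(0.155) = -4270 J.
Q = ΔU + W = -4270 J.
Net over both steps: W = -4270 J, Q = -5840 J, ΔU = -1570 J.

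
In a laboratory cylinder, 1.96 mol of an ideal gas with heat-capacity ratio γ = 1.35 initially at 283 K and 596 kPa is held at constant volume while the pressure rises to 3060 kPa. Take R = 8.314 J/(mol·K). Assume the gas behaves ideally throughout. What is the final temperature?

1450 K

V₁ = nRT₁/P₁ = 1.96×8.314×283/596 = 7.74 L.
Isochoric: V stays 7.74 L; P/T = const ⇒ T₂ = 1450 K, P₂ = 3060 kPa.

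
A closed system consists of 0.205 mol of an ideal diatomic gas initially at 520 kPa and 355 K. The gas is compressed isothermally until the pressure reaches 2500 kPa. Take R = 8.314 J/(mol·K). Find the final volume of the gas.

0.242 L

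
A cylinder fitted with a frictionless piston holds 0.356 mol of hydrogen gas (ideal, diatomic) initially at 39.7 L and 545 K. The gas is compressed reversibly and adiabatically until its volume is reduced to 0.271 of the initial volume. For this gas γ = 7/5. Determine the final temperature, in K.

919 K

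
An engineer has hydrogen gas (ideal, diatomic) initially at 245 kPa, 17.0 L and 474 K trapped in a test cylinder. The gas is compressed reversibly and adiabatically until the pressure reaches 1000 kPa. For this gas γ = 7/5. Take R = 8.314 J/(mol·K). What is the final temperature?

Adiabatic: T₂/T₁ = (P₂/P₁)^((γ−1)/γ) ⇒ T₂ = 474×(4.08)^0.286 = 708 K; V₂ = 6.22 L.

708 K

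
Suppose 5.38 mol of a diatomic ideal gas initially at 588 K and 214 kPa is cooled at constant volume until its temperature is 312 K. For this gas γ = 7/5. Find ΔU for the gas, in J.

V₁ = nRT₁/P₁ = 5.38×8.314×588/214 = 123 L.
Isochoric: V stays 123 L; P/T = const ⇒ T₂ = 312 K, P₂ = 114 kPa.
For an ideal gas ΔU = nCvΔT with Cv = (5/2)R = 20.8 J/(mol·K).
ΔU = 5.38×20.8×(312−588) = -30900 J.

-30900 J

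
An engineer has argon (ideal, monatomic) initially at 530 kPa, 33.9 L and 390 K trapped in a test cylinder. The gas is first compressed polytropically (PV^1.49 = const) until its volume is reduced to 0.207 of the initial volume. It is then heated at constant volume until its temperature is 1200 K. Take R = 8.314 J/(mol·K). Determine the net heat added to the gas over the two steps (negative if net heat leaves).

13300 J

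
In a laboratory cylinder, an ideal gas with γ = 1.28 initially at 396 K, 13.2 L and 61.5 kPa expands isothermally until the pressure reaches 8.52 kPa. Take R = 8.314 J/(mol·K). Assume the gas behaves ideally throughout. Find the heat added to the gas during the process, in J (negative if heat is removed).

n = P₁V₁/(RT₁) = 61.5×13.2/(8.314×396) = 0.247 mol.
Isothermal: T stays 396 K; PV = const ⇒ V₂ = 95.3 L, P₂ = 8.52 kPa.
ΔU = 0 (ideal gas, T constant).
W = nRT ln(V₂/V₁) = 0.247×8.314×396×ln(7.22) = 1600 J.
Q = ΔU + W = 1600 J.

1600 J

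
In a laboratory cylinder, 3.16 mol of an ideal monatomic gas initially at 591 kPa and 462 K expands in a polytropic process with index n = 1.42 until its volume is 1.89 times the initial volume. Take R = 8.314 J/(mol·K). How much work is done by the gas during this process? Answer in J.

V₁ = nRT₁/P₁ = 3.16×8.314×462/591 = 20.5 L.
Polytropic n=1.42: T₂ = T₁(V₁/V₂)^(n−1) = 462×(0.529)^0.42 = 354 K; P₂ = P₁(V₁/V₂)^n = 239 kPa.
W = (P₁V₁−P₂V₂)/(n−1) = (591×20.5−239×38.8)/0.42 = 6780 J.

6780 J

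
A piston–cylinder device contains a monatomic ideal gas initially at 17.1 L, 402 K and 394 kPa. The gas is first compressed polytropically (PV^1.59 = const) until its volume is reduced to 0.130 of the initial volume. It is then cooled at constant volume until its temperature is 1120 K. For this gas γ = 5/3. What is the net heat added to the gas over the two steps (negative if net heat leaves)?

n = P₁V₁/(RT₁) = 394×17.1/(8.314×402) = 2.02 mol.
Step 1 — Polytropic n=1.59: T₂ = T₁(V₁/V₂)^(n−1) = 402×(7.69)^0.59 = 1340 K; P₂ = P₁(V₁/V₂)^n = 10100 kPa.
W = (P₁V₁−P₂V₂)/(n−1) = (394×17.1−10100×2.22)/0.59 = -26600 J.
ΔU = nCvΔT = 2.02×12.5×(1340−402) = 23600 J.
Q = ΔU + W = -3060 J.
State after step 1: P = 10100 kPa, V = 2.22 L, T = 1340 K.
Step 2 — Isochoric: V stays 2.22 L; P/T = const ⇒ T₂ = 1120 K, P₂ = 8440 kPa.
W = 0 (no volume change).
ΔU = nCvΔT = 2.02×12.5×(1120−1340) = -5520 J.
Q = ΔU = -5520 J.
Net over both steps: W = -26600 J, Q = -8590 J, ΔU = 18100 J.

-8590 J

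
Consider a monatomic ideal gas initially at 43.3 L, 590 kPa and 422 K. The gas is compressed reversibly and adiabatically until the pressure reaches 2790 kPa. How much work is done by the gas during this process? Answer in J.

-33000 J

n = P₁V₁/(RT₁) = 590×43.3/(8.314×422) = 7.28 mol.
Adiabatic: T₂/T₁ = (P₂/P₁)^((γ−1)/γ) ⇒ T₂ = 422×(4.73)^0.400 = 786 K; V₂ = 17.0 L.
ΔU = nCvΔT = 7.28×12.5×(786−422) = 33000 J.
Q = 0 for an adiabatic process, so W = −ΔU = -33000 J.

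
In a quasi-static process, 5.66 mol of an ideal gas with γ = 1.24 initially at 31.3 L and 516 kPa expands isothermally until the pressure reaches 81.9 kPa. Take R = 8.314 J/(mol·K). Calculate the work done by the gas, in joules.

T₁ = P₁V₁/(nR) = 516×31.3/(5.66×8.314) = 343 K.
Isothermal: T stays 343 K; PV = const ⇒ V₂ = 197 L, P₂ = 81.9 kPa.
W = nRT ln(V₂/V₁) = 5.66×8.314×343×ln(6.30) = 29700 J.

29700 J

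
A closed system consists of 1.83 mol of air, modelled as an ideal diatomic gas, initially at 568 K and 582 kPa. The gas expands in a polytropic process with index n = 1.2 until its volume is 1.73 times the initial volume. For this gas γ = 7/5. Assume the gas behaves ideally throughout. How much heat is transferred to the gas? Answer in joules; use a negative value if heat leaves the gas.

2240 J

V₁ = nRT₁/P₁ = 1.83×8.314×568/582 = 14.8 L.
Polytropic n=1.2: T₂ = T₁(V₁/V₂)^(n−1) = 568×(0.578)^0.20 = 509 K; P₂ = P₁(V₁/V₂)^n = 301 kPa.
W = (P₁V₁−P₂V₂)/(n−1) = (582×14.8−301×25.7)/0.20 = 4490 J.
ΔU = nCvΔT = 1.83×20.8×(509−568) = -2240 J.
Q = ΔU + W = 2240 J.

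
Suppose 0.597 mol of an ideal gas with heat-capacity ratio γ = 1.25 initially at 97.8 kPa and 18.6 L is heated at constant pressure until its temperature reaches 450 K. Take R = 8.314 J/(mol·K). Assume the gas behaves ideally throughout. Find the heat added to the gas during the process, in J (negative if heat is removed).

T₁ = P₁V₁/(nR) = 97.8×18.6/(0.597×8.314) = 366 K.
Isobaric: P stays 97.8 kPa; V/T = const ⇒ T₂ = 450 K, V₂ = 22.8 L.
W = PΔV = 97.8×(22.8−18.6) kPa·L = 414 J.
ΔU = nCvΔT = 0.597×33.3×(450−366) = 1660 J.
Q = ΔU + W = nCpΔT = 2070 J.

2070 J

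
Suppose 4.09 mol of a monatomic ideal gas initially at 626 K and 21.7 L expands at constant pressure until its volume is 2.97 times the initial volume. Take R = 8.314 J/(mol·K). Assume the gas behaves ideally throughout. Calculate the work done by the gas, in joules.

P₁ = nRT₁/V₁ = 4.09×8.314×626/21.7 = 981 kPa.
Isobaric: P stays 981 kPa; V/T = const ⇒ T₂ = 1860 K, V₂ = 64.4 L.
W = PΔV = 981×(64.4−21.7) kPa·L = 41900 J.

41900 J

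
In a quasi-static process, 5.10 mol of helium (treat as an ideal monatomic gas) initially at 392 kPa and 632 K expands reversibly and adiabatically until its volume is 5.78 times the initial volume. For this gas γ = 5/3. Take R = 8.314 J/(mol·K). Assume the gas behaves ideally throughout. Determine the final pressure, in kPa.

V₁ = nRT₁/P₁ = 5.10×8.314×632/392 = 68.4 L.
Adiabatic: TV^(γ−1) = const ⇒ T₂ = 632×(0.173)^0.667 = 196 K; PV^γ = const ⇒ P₂ = 21.1 kPa.

21.1 kPa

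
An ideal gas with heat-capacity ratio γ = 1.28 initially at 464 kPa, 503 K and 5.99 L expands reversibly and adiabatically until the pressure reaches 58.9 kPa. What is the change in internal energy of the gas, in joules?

n = P₁V₁/(RT₁) = 464×5.99/(8.314×503) = 0.665 mol.
Adiabatic: T₂/T₁ = (P₂/P₁)^((γ−1)/γ) ⇒ T₂ = 503×(0.127)^0.219 = 320 K; V₂ = 30.0 L.
For an ideal gas ΔU = nCvΔT with Cv = R/(γ−1) = 29.7 J/(mol·K).
ΔU = 0.665×29.7×(320−503) = -3610 J.

-3610 J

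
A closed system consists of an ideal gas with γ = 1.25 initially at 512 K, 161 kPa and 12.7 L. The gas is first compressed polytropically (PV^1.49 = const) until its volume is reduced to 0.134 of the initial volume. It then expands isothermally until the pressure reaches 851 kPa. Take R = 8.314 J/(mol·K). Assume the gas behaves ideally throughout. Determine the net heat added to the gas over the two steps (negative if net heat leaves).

n = P₁V₁/(RT₁) = 161×12.7/(8.314×512) = 0.480 mol.
Step 1 — Polytropic n=1.49: T₂ = T₁(V₁/V₂)^(n−1) = 512×(7.46)^0.49 = 1370 K; P₂ = P₁(V₁/V₂)^n = 3220 kPa.
W = (P₁V₁−P₂V₂)/(n−1) = (161×12.7−3220×1.70)/0.49 = -7000 J.
ΔU = nCvΔT = 0.480×33.3×(1370−512) = 13700 J.
Q = ΔU + W = 6720 J.
State after step 1: P = 3220 kPa, V = 1.70 L, T = 1370 K.
Step 2 — Isothermal: T stays 1370 K; PV = const ⇒ V₂ = 6.43 L, P₂ = 851 kPa.
ΔU = 0 (ideal gas, T constant).
W = nRT ln(V₂/V₁) = 0.480×8.314×1370×ln(3.78) = 7280 J.
Q = ΔU + W = 7280 J.
Net over both steps: W = 280 J, Q = 14000 J, ΔU = 13700 J.

14000 J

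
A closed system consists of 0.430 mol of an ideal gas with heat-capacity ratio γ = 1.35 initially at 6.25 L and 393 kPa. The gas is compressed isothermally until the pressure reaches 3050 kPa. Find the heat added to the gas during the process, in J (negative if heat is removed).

-5030 J

T₁ = P₁V₁/(nR) = 393×6.25/(0.430×8.314) = 687 K.
Isothermal: T stays 687 K; PV = const ⇒ V₂ = 0.805 L, P₂ = 3050 kPa.
ΔU = 0 (ideal gas, T constant).
W = nRT ln(V₂/V₁) = 0.430×8.314×687×ln(0.129) = -5030 J.
Q = ΔU + W = -5030 J.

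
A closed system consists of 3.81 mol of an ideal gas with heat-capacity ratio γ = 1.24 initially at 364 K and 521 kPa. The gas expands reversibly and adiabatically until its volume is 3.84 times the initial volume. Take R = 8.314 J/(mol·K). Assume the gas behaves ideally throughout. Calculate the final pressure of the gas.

98.2 kPa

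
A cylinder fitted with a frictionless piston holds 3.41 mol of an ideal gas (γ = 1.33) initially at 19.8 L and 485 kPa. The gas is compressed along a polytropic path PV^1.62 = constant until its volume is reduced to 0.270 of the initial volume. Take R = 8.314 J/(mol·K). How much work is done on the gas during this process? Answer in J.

19400 J

T₁ = P₁V₁/(nR) = 485×19.8/(3.41×8.314) = 339 K.
Polytropic n=1.62: T₂ = T₁(V₁/V₂)^(n−1) = 339×(3.70)^0.62 = 763 K; P₂ = P₁(V₁/V₂)^n = 4050 kPa.
W = (P₁V₁−P₂V₂)/(n−1) = (485×19.8−4050×5.35)/0.62 = -19400 J.
Work done on the gas = −W_by = 19400 J.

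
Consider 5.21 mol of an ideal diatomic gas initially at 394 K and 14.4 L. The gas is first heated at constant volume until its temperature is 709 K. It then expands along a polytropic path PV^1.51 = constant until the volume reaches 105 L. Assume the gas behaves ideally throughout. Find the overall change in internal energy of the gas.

P₁ = nRT₁/V₁ = 5.21×8.314×394/14.4 = 1190 kPa.
Step 1 — Isochoric: V stays 14.4 L; P/T = const ⇒ T₂ = 709 K, P₂ = 2130 kPa.
W = 0 (no volume change).
ΔU = nCvΔT = 5.21×20.8×(709−394) = 34100 J.
Q = ΔU = 34100 J.
State after step 1: P = 2130 kPa, V = 14.4 L, T = 709 K.
Step 2 — Polytropic n=1.51: T₂ = T₁(V₁/V₂)^(n−1) = 709×(0.137)^0.51 = 257 K; P₂ = P₁(V₁/V₂)^n = 106 kPa.
W = (P₁V₁−P₂V₂)/(n−1) = (2130×14.4−106×105)/0.51 = 38400 J.
ΔU = nCvΔT = 5.21×20.8×(257−709) = -48900 J.
Q = ΔU + W = -10500 J.
Net over both steps: W = 38400 J, Q = 23600 J, ΔU = -14800 J.

-14800 J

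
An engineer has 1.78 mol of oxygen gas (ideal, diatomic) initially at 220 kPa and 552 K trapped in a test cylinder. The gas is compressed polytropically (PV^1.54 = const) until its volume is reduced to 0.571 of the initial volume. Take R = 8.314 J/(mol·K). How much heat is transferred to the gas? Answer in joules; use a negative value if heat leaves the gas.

1870 J

V₁ = nRT₁/P₁ = 1.78×8.314×552/220 = 37.1 L.
Polytropic n=1.54: T₂ = T₁(V₁/V₂)^(n−1) = 552×(1.75)^0.54 = 747 K; P₂ = P₁(V₁/V₂)^n = 521 kPa.
W = (P₁V₁−P₂V₂)/(n−1) = (220×37.1−521×21.2)/0.54 = -5350 J.
ΔU = nCvΔT = 1.78×20.8×(747−552) = 7220 J.
Q = ΔU + W = 1870 J.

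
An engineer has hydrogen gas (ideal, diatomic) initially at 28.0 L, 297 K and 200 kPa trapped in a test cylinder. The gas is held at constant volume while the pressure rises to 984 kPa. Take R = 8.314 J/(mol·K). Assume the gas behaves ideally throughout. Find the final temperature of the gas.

Isochoric: V stays 28.0 L; P/T = const ⇒ T₂ = 1460 K, P₂ = 984 kPa.

1460 K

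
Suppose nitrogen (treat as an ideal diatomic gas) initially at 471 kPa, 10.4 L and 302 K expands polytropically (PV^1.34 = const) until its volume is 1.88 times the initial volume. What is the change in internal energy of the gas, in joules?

-2370 J

n = P₁V₁/(RT₁) = 471×10.4/(8.314×302) = 1.95 mol.
Polytropic n=1.34: T₂ = T₁(V₁/V₂)^(n−1) = 302×(0.532)^0.34 = 244 K; P₂ = P₁(V₁/V₂)^n = 202 kPa.
For an ideal gas ΔU = nCvΔT with Cv = (5/2)R = 20.8 J/(mol·K).
ΔU = 1.95×20.8×(244−302) = -2370 J.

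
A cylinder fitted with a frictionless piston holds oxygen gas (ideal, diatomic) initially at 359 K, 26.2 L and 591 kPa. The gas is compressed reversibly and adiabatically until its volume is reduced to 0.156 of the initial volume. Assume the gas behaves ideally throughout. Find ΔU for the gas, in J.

42700 J

n = P₁V₁/(RT₁) = 591×26.2/(8.314×359) = 5.19 mol.
Adiabatic: TV^(γ−1) = const ⇒ T₂ = 359×(6.41)^0.400 = 755 K; PV^γ = const ⇒ P₂ = 7970 kPa.
For an ideal gas ΔU = nCvΔT with Cv = (5/2)R = 20.8 J/(mol·K).
ΔU = 5.19×20.8×(755−359) = 42700 J.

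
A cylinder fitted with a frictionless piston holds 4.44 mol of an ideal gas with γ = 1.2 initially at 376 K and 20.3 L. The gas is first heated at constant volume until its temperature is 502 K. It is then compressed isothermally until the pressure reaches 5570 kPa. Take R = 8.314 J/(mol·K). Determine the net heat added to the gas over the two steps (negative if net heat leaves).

P₁ = nRT₁/V₁ = 4.44×8.314×376/20.3 = 684 kPa.
Step 1 — Isochoric: V stays 20.3 L; P/T = const ⇒ T₂ = 502 K, P₂ = 913 kPa.
W = 0 (no volume change).
ΔU = nCvΔT = 4.44×41.6×(502−376) = 23300 J.
Q = ΔU = 23300 J.
State after step 1: P = 913 kPa, V = 20.3 L, T = 502 K.
Step 2 — Isothermal: T stays 502 K; PV = const ⇒ V₂ = 3.33 L, P₂ = 5570 kPa.
ΔU = 0 (ideal gas, T constant).
W = nRT ln(V₂/V₁) = 4.44×8.314×502×ln(0.164) = -33500 J.
Q = ΔU + W = -33500 J.
Net over both steps: W = -33500 J, Q = -10300 J, ΔU = 23300 J.

-10300 J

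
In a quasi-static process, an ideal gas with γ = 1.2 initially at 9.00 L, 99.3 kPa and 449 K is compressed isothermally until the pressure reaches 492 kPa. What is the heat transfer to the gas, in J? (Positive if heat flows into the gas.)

-1430 J

n = P₁V₁/(RT₁) = 99.3×9.00/(8.314×449) = 0.239 mol.
Isothermal: T stays 449 K; PV = const ⇒ V₂ = 1.82 L, P₂ = 492 kPa.
ΔU = 0 (ideal gas, T constant).
W = nRT ln(V₂/V₁) = 0.239×8.314×449×ln(0.202) = -1430 J.
Q = ΔU + W = -1430 J.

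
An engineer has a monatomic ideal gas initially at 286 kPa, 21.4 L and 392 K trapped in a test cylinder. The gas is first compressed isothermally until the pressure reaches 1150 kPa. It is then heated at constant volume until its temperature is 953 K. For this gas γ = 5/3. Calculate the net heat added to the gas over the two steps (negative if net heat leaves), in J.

4620 J

n = P₁V₁/(RT₁) = 286×21.4/(8.314×392) = 1.88 mol.
Step 1 — Isothermal: T stays 392 K; PV = const ⇒ V₂ = 5.32 L, P₂ = 1150 kPa.
ΔU = 0 (ideal gas, T constant).
W = nRT ln(V₂/V₁) = 1.88×8.314×392×ln(0.249) = -8520 J.
Q = ΔU + W = -8520 J.
State after step 1: P = 1150 kPa, V = 5.32 L, T = 392 K.
Step 2 — Isochoric: V stays 5.32 L; P/T = const ⇒ T₂ = 953 K, P₂ = 2800 kPa.
W = 0 (no volume change).
ΔU = nCvΔT = 1.88×12.5×(953−392) = 13100 J.
Q = ΔU = 13100 J.
Net over both steps: W = -8520 J, Q = 4620 J, ΔU = 13100 J.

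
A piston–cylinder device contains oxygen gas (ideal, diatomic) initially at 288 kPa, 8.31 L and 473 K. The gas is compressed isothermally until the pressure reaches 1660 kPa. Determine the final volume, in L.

1.44 L

Isothermal: T stays 473 K; PV = const ⇒ V₂ = 1.44 L, P₂ = 1660 kPa.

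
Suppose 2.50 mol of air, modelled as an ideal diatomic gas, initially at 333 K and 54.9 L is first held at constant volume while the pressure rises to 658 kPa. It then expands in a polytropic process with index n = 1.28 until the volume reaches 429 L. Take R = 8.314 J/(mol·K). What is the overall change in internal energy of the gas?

33500 J

P₁ = nRT₁/V₁ = 2.50×8.314×333/54.9 = 126 kPa.
Step 1 — Isochoric: V stays 54.9 L; P/T = const ⇒ T₂ = 1740 K, P₂ = 658 kPa.
W = 0 (no volume change).
ΔU = nCvΔT = 2.50×20.8×(1740−333) = 73000 J.
Q = ΔU = 73000 J.
State after step 1: P = 658 kPa, V = 54.9 L, T = 1740 K.
Step 2 — Polytropic n=1.28: T₂ = T₁(V₁/V₂)^(n−1) = 1740×(0.128)^0.28 = 977 K; P₂ = P₁(V₁/V₂)^n = 47.4 kPa.
W = (P₁V₁−P₂V₂)/(n−1) = (658×54.9−47.4×429)/0.28 = 56500 J.
ΔU = nCvΔT = 2.50×20.8×(977−1740) = -39500 J.
Q = ΔU + W = 16900 J.
Net over both steps: W = 56500 J, Q = 89900 J, ΔU = 33500 J.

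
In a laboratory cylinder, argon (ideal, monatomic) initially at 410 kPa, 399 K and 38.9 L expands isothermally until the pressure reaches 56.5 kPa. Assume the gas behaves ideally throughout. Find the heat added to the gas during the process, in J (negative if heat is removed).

n = P₁V₁/(RT₁) = 410×38.9/(8.314×399) = 4.81 mol.
Isothermal: T stays 399 K; PV = const ⇒ V₂ = 282 L, P₂ = 56.5 kPa.
ΔU = 0 (ideal gas, T constant).
W = nRT ln(V₂/V₁) = 4.81×8.314×399×ln(7.26) = 31600 J.
Q = ΔU + W = 31600 J.

31600 J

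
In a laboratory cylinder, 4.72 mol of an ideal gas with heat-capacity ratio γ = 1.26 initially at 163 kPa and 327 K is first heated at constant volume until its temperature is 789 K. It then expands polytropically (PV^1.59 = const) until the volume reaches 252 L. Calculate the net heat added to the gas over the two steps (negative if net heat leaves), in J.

V₁ = nRT₁/P₁ = 4.72×8.314×327/163 = 78.7 L.
Step 1 — Isochoric: V stays 78.7 L; P/T = const ⇒ T₂ = 789 K, P₂ = 393 kPa.
W = 0 (no volume change).
ΔU = nCvΔT = 4.72×32.0×(789−327) = 69700 J.
Q = ΔU = 69700 J.
State after step 1: P = 393 kPa, V = 78.7 L, T = 789 K.
Step 2 — Polytropic n=1.59: T₂ = T₁(V₁/V₂)^(n−1) = 789×(0.312)^0.59 = 397 K; P₂ = P₁(V₁/V₂)^n = 61.8 kPa.
W = (P₁V₁−P₂V₂)/(n−1) = (393×78.7−61.8×252)/0.59 = 26100 J.
ΔU = nCvΔT = 4.72×32.0×(397−789) = -59100 J.
Q = ΔU + W = -33100 J.
Net over both steps: W = 26100 J, Q = 36700 J, ΔU = 10600 J.

36700 J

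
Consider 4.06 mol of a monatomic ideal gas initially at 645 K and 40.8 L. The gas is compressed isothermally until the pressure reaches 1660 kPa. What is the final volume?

13.1 L

P₁ = nRT₁/V₁ = 4.06×8.314×645/40.8 = 534 kPa.
Isothermal: T stays 645 K; PV = const ⇒ V₂ = 13.1 L, P₂ = 1660 kPa.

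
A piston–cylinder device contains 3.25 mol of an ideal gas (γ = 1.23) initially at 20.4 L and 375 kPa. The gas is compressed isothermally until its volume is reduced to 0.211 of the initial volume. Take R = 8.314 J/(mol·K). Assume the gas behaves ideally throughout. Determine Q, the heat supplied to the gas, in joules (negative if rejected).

T₁ = P₁V₁/(nR) = 375×20.4/(3.25×8.314) = 283 K.
Isothermal: T stays 283 K; PV = const ⇒ V₂ = 4.30 L, P₂ = 1780 kPa.
ΔU = 0 (ideal gas, T constant).
W = nRT ln(V₂/V₁) = 3.25×8.314×283×ln(0.211) = -11900 J.
Q = ΔU + W = -11900 J.

-11900 J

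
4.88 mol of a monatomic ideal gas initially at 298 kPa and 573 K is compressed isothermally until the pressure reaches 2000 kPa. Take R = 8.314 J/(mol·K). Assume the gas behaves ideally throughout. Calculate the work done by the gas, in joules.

-44300 J

V₁ = nRT₁/P₁ = 4.88×8.314×573/298 = 78.0 L.
Isothermal: T stays 573 K; PV = const ⇒ V₂ = 11.6 L, P₂ = 2000 kPa.
W = nRT ln(V₂/V₁) = 4.88×8.314×573×ln(0.149) = -44300 J.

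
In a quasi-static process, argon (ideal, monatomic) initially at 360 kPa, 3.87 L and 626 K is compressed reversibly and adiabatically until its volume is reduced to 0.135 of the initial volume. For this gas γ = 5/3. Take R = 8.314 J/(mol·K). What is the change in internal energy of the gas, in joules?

5850 J

n = P₁V₁/(RT₁) = 360×3.87/(8.314×626) = 0.268 mol.
Adiabatic: TV^(γ−1) = const ⇒ T₂ = 626×(7.41)^0.667 = 2380 K; PV^γ = const ⇒ P₂ = 10100 kPa.
For an ideal gas ΔU = nCvΔT with Cv = (3/2)R = 12.5 J/(mol·K).
ΔU = 0.268×12.5×(2380−626) = 5850 J.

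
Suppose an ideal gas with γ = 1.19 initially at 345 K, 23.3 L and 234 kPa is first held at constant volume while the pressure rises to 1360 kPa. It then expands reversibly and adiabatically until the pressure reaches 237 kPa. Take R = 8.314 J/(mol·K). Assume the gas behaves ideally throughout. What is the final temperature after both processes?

n = P₁V₁/(RT₁) = 234×23.3/(8.314×345) = 1.90 mol.
Step 1 — Isochoric: V stays 23.3 L; P/T = const ⇒ T₂ = 2010 K, P₂ = 1360 kPa.
W = 0 (no volume change).
ΔU = nCvΔT = 1.90×43.8×(2010−345) = 138000 J.
Q = ΔU = 138000 J.
State after step 1: P = 1360 kPa, V = 23.3 L, T = 2010 K.
Step 2 — Adiabatic: T₂/T₁ = (P₂/P₁)^((γ−1)/γ) ⇒ T₂ = 2010×(0.174)^0.160 = 1520 K; V₂ = 101 L.
ΔU = nCvΔT = 1.90×43.8×(1520−2010) = -40600 J.
Q = 0 for an adiabatic process, so W = −ΔU = 40600 J.
Net over both steps: W = 40600 J, Q = 138000 J, ΔU = 97500 J.

1520 K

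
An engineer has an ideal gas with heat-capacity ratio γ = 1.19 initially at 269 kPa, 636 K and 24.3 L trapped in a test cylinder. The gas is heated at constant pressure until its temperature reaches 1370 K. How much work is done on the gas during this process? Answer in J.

-7540 J

n = P₁V₁/(RT₁) = 269×24.3/(8.314×636) = 1.24 mol.
Isobaric: P stays 269 kPa; V/T = const ⇒ T₂ = 1370 K, V₂ = 52.3 L.
W = PΔV = 269×(52.3−24.3) kPa·L = 7540 J.
Work done on the gas = −W_by = -7540 J.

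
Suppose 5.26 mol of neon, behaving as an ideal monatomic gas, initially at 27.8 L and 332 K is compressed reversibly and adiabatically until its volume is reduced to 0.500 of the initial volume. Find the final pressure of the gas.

P₁ = nRT₁/V₁ = 5.26×8.314×332/27.8 = 522 kPa.
Adiabatic: TV^(γ−1) = const ⇒ T₂ = 332×(2.00)^0.667 = 527 K; PV^γ = const ⇒ P₂ = 1660 kPa.

1660 kPa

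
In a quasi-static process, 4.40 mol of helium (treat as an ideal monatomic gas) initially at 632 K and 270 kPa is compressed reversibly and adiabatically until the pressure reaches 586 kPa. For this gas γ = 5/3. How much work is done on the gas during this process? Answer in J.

V₁ = nRT₁/P₁ = 4.40×8.314×632/270 = 85.6 L.
Adiabatic: T₂/T₁ = (P₂/P₁)^((γ−1)/γ) ⇒ T₂ = 632×(2.17)^0.400 = 862 K; V₂ = 53.8 L.
ΔU = nCvΔT = 4.40×12.5×(862−632) = 12600 J.
Q = 0 for an adiabatic process, so W = −ΔU = -12600 J.
Work done on the gas = −W_by = 12600 J.

12600 J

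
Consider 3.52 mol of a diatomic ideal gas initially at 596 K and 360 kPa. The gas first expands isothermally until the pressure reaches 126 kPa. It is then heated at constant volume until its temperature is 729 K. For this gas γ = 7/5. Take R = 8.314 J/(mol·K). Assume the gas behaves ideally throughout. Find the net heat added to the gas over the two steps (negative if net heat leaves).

28000 J

V₁ = nRT₁/P₁ = 3.52×8.314×596/360 = 48.5 L.
Step 1 — Isothermal: T stays 596 K; PV = const ⇒ V₂ = 138 L, P₂ = 126 kPa.
ΔU = 0 (ideal gas, T constant).
W = nRT ln(V₂/V₁) = 3.52×8.314×596×ln(2.86) = 18300 J.
Q = ΔU + W = 18300 J.
State after step 1: P = 126 kPa, V = 138 L, T = 596 K.
Step 2 — Isochoric: V stays 138 L; P/T = const ⇒ T₂ = 729 K, P₂ = 154 kPa.
W = 0 (no volume change).
ΔU = nCvΔT = 3.52×20.8×(729−596) = 9730 J.
Q = ΔU = 9730 J.
Net over both steps: W = 18300 J, Q = 28000 J, ΔU = 9730 J.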